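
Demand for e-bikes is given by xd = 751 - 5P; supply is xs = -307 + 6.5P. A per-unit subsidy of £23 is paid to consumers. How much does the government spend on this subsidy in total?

Pre-subsidy: 751 - 5P = -307 + 6.5P gives P* = 92, x* = 291.
With the rebate, buyers effectively pay Pb = Ps − 23, where Ps is the price sellers receive.
Demand in terms of Ps becomes xd = 751 − 5(Ps − 23) = 866 - 5Ps. Setting this equal to supply: 866 - 5Ps = -307 + 6.5Ps, so Ps = 102.
Buyers pay Pb = 102 − 23 = 79; x' = -307 + 6.5·102 = 356.
Government outlay = subsidy × quantity = 23 × 356 = 8188.

Government cost = £8188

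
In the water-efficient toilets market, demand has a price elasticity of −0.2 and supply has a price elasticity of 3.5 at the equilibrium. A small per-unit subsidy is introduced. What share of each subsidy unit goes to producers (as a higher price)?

Producer share = 2/37

For a small subsidy around the equilibrium, the benefit split depends on the relative slopes, which at a point are proportional to the elasticities.
Buyer share = εs/(εs + |εd|) = 3.5/(3.5 + 0.2) = 35/37; seller share = |εd|/(εs + |εd|) = 2/37.
So producers capture 2/37 of the subsidy.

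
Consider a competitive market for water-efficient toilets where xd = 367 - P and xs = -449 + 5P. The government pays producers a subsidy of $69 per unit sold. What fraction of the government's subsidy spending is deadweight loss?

DWL / government spending = 115/1154

Pre-subsidy: 367 - P = -449 + 5P gives P* = 136, x* = 231.
With the subsidy, sellers receive Ps = Pb + 69 for each unit, where Pb is the price buyers pay.
Supply in terms of Pb becomes xs = -449 + 5(Pb + 69) = -104 + 5Pb. Setting this equal to demand: 367 - Pb = -104 + 5Pb, so Pb = 78.5.
Sellers receive Ps = 78.5 + 69 = 147.5; x' = 367 − 1·78.5 = 288.5.
ΔCS = ½(231 + 288.5)(136 − 78.5) = 14935.625; ΔPS = ½(231 + 288.5)(147.5 − 136) = 2987.125.
Government spending = 69 × 288.5 = 19906.5.
DWL = ½ × 69 × (288.5 − 231) = 1983.75; fraction = 1983.75 / 19906.5 = 115/1154.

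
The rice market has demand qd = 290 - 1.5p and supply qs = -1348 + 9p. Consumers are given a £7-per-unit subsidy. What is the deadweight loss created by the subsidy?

Deadweight loss = £31.5

Pre-subsidy: 290 - 1.5p = -1348 + 9p gives p* = 156, q* = 56.
With the rebate, buyers effectively pay pb = ps − 7, where ps is the price sellers receive.
Demand in terms of ps becomes qd = 290 − 1.5(ps − 7) = 300.5 - 1.5ps. Setting this equal to supply: 300.5 - 1.5ps = -1348 + 9ps, so ps = 157.
Buyers pay pb = 157 − 7 = 150; q' = -1348 + 9·157 = 65.
The subsidy expands output by 65 − 56 = 9 past the efficient level; on those units the gap between marginal cost and willingness to pay runs from 0 up to 7.
DWL = ½ × 7 × 9 = 31.5.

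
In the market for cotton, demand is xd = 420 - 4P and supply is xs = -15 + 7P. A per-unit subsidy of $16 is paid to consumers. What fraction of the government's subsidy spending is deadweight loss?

Pre-subsidy: 420 - 4P = -15 + 7P gives P* = 435/11, x* = 2880/11.
With the rebate, buyers effectively pay Pb = Ps − 16, where Ps is the price sellers receive.
Demand in terms of Ps becomes xd = 420 − 4(Ps − 16) = 484 - 4Ps. Setting this equal to supply: 484 - 4Ps = -15 + 7Ps, so Ps = 499/11.
Buyers pay Pb = 499/11 − 16 = 323/11; x' = -15 + 7·(499/11) = 3328/11.
ΔCS = ½(2880/11 + 3328/11)(435/11 − 323/11) = 347648/121; ΔPS = ½(2880/11 + 3328/11)(499/11 − 435/11) = 198656/121.
Government spending = 16 × 3328/11 = 53248/11.
DWL = ½ × 16 × (3328/11 − 2880/11) = 3584/11; fraction = (3584/11) / (53248/11) = 7/104.

DWL / government spending = 7/104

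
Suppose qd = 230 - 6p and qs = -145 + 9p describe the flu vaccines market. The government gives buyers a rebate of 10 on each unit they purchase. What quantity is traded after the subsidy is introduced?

Pre-subsidy: 230 - 6p = -145 + 9p gives p* = 25, q* = 80.
With the rebate, buyers effectively pay pb = ps − 10, where ps is the price sellers receive.
Demand in terms of ps becomes qd = 230 − 6(ps − 10) = 290 - 6ps. Setting this equal to supply: 290 - 6ps = -145 + 9ps, so ps = 29.
Buyers pay pb = 29 − 10 = 19; q' = -145 + 9·29 = 116.

q' = 116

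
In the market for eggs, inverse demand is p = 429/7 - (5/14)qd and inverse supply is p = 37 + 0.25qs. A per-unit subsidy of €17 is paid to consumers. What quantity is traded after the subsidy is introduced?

q' = 68

Pre-subsidy: 429/7 - (5/14)q = 37 + 0.25q gives q* = 40 and p* = 47.
With the rebate, buyers effectively pay pb = ps − 17, where ps is the price sellers receive.
On the curves, pb = 429/7 - (5/14)q and ps = 37 + 0.25q; the wedge ps − pb = 17 gives 37 + 0.25q − (429/7 - (5/14)q) = 17, so q' = 68.
Then pb = 429/7 − (5/14)·68 = 37 and ps = 37 + 0.25·68 = 54.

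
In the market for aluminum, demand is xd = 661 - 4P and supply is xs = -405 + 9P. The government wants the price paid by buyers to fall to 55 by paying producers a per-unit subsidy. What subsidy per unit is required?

At a buyer price of 55, quantity demanded is 661 − 4·55 = 441.
Sellers supply 441 only when they receive Ps with -405 + 9·Ps = 441, i.e. Ps = 94.
s = Ps − Pb = 94 − 55 = 39.

Required subsidy s = 39 per unit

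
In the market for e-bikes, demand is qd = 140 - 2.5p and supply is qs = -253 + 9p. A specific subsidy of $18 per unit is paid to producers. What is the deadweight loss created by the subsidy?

Deadweight loss = 7290/23

Pre-subsidy: 140 - 2.5p = -253 + 9p gives p* = 786/23, q* = 1255/23.
With the subsidy, sellers receive ps = pb + 18 for each unit, where pb is the price buyers pay.
Supply in terms of pb becomes qs = -253 + 9(pb + 18) = -91 + 9pb. Setting this equal to demand: 140 - 2.5pb = -91 + 9pb, so pb = 462/23.
Sellers receive ps = 462/23 + 18 = 876/23; q' = 140 − 2.5·(462/23) = 2065/23.
The subsidy expands output by 2065/23 − 1255/23 = 810/23 past the efficient level; on those units the gap between marginal cost and willingness to pay runs from 0 up to 18.
DWL = ½ × 18 × 810/23 = 7290/23.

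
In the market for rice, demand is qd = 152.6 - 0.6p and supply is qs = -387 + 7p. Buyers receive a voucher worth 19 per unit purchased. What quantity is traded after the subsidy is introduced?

Pre-subsidy: 152.6 - 0.6p = -387 + 7p gives p* = 71, q* = 110.
With the rebate, buyers effectively pay pb = ps − 19, where ps is the price sellers receive.
Demand in terms of ps becomes qd = 152.6 − 0.6(ps − 19) = 164 - 0.6ps. Setting this equal to supply: 164 - 0.6ps = -387 + 7ps, so ps = 72.5.
Buyers pay pb = 72.5 − 19 = 53.5; q' = -387 + 7·72.5 = 120.5.

q' = 120.5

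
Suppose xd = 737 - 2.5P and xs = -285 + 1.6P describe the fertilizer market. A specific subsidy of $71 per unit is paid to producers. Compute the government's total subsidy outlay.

Government cost = 532997/41

Pre-subsidy: 737 - 2.5P = -285 + 1.6P gives P* = 10220/41, x* = 4667/41.
With the subsidy, sellers receive Ps = Pb + 71 for each unit, where Pb is the price buyers pay.
Supply in terms of Pb becomes xs = -285 + 1.6(Pb + 71) = -171.4 + 1.6Pb. Setting this equal to demand: 737 - 2.5Pb = -171.4 + 1.6Pb, so Pb = 9084/41.
Sellers receive Ps = 9084/41 + 71 = 11995/41; x' = 737 − 2.5·(9084/41) = 7507/41.
Government outlay = subsidy × quantity = 71 × 7507/41 = 532997/41.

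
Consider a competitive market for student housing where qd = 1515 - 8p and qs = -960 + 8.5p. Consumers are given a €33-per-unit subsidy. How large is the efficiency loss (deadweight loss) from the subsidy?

Deadweight loss = €2244

Pre-subsidy: 1515 - 8p = -960 + 8.5p gives p* = 150, q* = 315.
With the rebate, buyers effectively pay pb = ps − 33, where ps is the price sellers receive.
Demand in terms of ps becomes qd = 1515 − 8(ps − 33) = 1779 - 8ps. Setting this equal to supply: 1779 - 8ps = -960 + 8.5ps, so ps = 166.
Buyers pay pb = 166 − 33 = 133; q' = -960 + 8.5·166 = 451.
The subsidy expands output by 451 − 315 = 136 past the efficient level; on those units the gap between marginal cost and willingness to pay runs from 0 up to 33.
DWL = ½ × 33 × 136 = 2244.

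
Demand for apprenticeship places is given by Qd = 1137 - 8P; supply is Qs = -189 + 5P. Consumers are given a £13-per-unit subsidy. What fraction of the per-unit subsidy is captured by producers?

Producer share = 8/13

Pre-subsidy: 1137 - 8P = -189 + 5P gives P* = 102, Q* = 321.
With the rebate, buyers effectively pay Pb = Ps − 13, where Ps is the price sellers receive.
Demand in terms of Ps becomes Qd = 1137 − 8(Ps − 13) = 1241 - 8Ps. Setting this equal to supply: 1241 - 8Ps = -189 + 5Ps, so Ps = 110.
Buyers pay Pb = 110 − 13 = 97; Q' = -189 + 5·110 = 361.
Buyers' price falls by P* − Pb = 102 − 97 = 5; sellers' price rises by Ps − P* = 110 − 102 = 8.
So producers capture 8/13 = 8/13 of each unit of subsidy.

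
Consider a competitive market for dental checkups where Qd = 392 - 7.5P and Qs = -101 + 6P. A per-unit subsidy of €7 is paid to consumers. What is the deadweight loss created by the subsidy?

Pre-subsidy: 392 - 7.5P = -101 + 6P gives P* = 986/27, Q* = 1063/9.
With the rebate, buyers effectively pay Pb = Ps − 7, where Ps is the price sellers receive.
Demand in terms of Ps becomes Qd = 392 − 7.5(Ps − 7) = 444.5 - 7.5Ps. Setting this equal to supply: 444.5 - 7.5Ps = -101 + 6Ps, so Ps = 1091/27.
Buyers pay Pb = 1091/27 − 7 = 902/27; Q' = -101 + 6·(1091/27) = 1273/9.
The subsidy expands output by 1273/9 − 1063/9 = 70/3 past the efficient level; on those units the gap between marginal cost and willingness to pay runs from 0 up to 7.
DWL = ½ × 7 × 70/3 = 245/3.

Deadweight loss = 245/3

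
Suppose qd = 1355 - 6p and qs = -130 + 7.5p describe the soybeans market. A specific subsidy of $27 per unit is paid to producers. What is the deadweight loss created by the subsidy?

Pre-subsidy: 1355 - 6p = -130 + 7.5p gives p* = 110, q* = 695.
With the subsidy, sellers receive ps = pb + 27 for each unit, where pb is the price buyers pay.
Supply in terms of pb becomes qs = -130 + 7.5(pb + 27) = 72.5 + 7.5pb. Setting this equal to demand: 1355 - 6pb = 72.5 + 7.5pb, so pb = 95.
Sellers receive ps = 95 + 27 = 122; q' = 1355 − 6·95 = 785.
The subsidy expands output by 785 − 695 = 90 past the efficient level; on those units the gap between marginal cost and willingness to pay runs from 0 up to 27.
DWL = ½ × 27 × 90 = 1215.

Deadweight loss = $1215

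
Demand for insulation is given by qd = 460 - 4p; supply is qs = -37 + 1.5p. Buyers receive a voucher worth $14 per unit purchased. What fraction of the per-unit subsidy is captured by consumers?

Pre-subsidy: 460 - 4p = -37 + 1.5p gives p* = 994/11, q* = 1084/11.
With the rebate, buyers effectively pay pb = ps − 14, where ps is the price sellers receive.
Demand in terms of ps becomes qd = 460 − 4(ps − 14) = 516 - 4ps. Setting this equal to supply: 516 - 4ps = -37 + 1.5ps, so ps = 1106/11.
Buyers pay pb = 1106/11 − 14 = 952/11; q' = -37 + 1.5·(1106/11) = 1252/11.
Buyers' price falls by p* − pb = 994/11 − 952/11 = 42/11; sellers' price rises by ps − p* = 1106/11 − 994/11 = 112/11.
So consumers capture (42/11)/14 = 3/11 of each unit of subsidy.

Consumer share = 3/11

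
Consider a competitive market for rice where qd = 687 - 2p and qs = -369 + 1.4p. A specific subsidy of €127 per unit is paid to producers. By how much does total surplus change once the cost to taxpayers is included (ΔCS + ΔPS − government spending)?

Pre-subsidy: 687 - 2p = -369 + 1.4p gives p* = 5280/17, q* = 1119/17.
With the subsidy, sellers receive ps = pb + 127 for each unit, where pb is the price buyers pay.
Supply in terms of pb becomes qs = -369 + 1.4(pb + 127) = -191.2 + 1.4pb. Setting this equal to demand: 687 - 2pb = -191.2 + 1.4pb, so pb = 4391/17.
Sellers receive ps = 4391/17 + 127 = 6550/17; q' = 687 − 2·(4391/17) = 2897/17.
ΔCS = ½(1119/17 + 2897/17)(5280/17 − 4391/17) = 1785112/289; ΔPS = ½(1119/17 + 2897/17)(6550/17 − 5280/17) = 2550160/289.
Government spending = 127 × 2897/17 = 367919/17.
Net change = 1785112/289 + 2550160/289 − 367919/17 = -112903/17. The loss equals the DWL triangle ½·127·1778/17.

Net change in total surplus = -112903/17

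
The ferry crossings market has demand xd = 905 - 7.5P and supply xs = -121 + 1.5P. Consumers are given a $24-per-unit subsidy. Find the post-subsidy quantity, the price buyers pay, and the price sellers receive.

Pre-subsidy: 905 - 7.5P = -121 + 1.5P gives P* = 114, x* = 50.
With the rebate, buyers effectively pay Pb = Ps − 24, where Ps is the price sellers receive.
Demand in terms of Ps becomes xd = 905 − 7.5(Ps − 24) = 1085 - 7.5Ps. Setting this equal to supply: 1085 - 7.5Ps = -121 + 1.5Ps, so Ps = 134.
Buyers pay Pb = 134 − 24 = 110; x' = -121 + 1.5·134 = 80.

x' = 80; buyers pay $110; sellers receive $134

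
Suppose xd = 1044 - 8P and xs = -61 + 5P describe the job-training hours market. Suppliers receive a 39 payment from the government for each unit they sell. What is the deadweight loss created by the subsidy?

Pre-subsidy: 1044 - 8P = -61 + 5P gives P* = 85, x* = 364.
With the subsidy, sellers receive Ps = Pb + 39 for each unit, where Pb is the price buyers pay.
Supply in terms of Pb becomes xs = -61 + 5(Pb + 39) = 134 + 5Pb. Setting this equal to demand: 1044 - 8Pb = 134 + 5Pb, so Pb = 70.
Sellers receive Ps = 70 + 39 = 109; x' = 1044 − 8·70 = 484.
The subsidy expands output by 484 − 364 = 120 past the efficient level; on those units the gap between marginal cost and willingness to pay runs from 0 up to 39.
DWL = ½ × 39 × 120 = 2340.

Deadweight loss = 2340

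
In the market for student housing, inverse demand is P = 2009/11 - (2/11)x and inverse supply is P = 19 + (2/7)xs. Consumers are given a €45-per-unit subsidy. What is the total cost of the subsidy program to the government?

Government cost = €20081.25

Pre-subsidy: 2009/11 - (2/11)x = 19 + (2/7)x gives x* = 350 and P* = 119.
With the rebate, buyers effectively pay Pb = Ps − 45, where Ps is the price sellers receive.
On the curves, Pb = 2009/11 - (2/11)x and Ps = 19 + (2/7)x; the wedge Ps − Pb = 45 gives 19 + (2/7)x − (2009/11 - (2/11)x) = 45, so x' = 446.25.
Then Pb = 2009/11 − (2/11)·446.25 = 101.5 and Ps = 19 + (2/7)·446.25 = 146.5.
Government outlay = subsidy × quantity = 45 × 446.25 = 20081.25.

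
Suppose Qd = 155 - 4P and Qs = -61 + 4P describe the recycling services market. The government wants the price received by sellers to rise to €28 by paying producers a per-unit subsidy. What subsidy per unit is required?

At a seller price of 28, quantity supplied is -61 + 4·28 = 51.
Buyers absorb 51 only when they pay Pb with 155 − 4·Pb = 51, i.e. Pb = 26.
s = Ps − Pb = 28 − 26 = 2.

Required subsidy s = €2 per unit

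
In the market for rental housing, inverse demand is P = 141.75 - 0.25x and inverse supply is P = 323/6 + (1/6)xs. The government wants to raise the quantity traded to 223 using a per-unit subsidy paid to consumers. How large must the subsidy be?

At x = 223, from the demand curve buyers pay Pb = 141.75 − 0.25·223 = 86; from the supply curve sellers need Ps = 323/6 + (1/6)·223 = 91.
The subsidy must fill the gap: s = Ps − Pb = 91 − 86 = 5.

Required subsidy s = 5 per unit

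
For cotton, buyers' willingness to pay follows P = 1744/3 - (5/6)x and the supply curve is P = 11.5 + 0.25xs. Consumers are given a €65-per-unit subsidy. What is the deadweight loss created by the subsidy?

Deadweight loss = €1950

Pre-subsidy: 1744/3 - (5/6)x = 11.5 + 0.25x gives x* = 526 and P* = 143.
With the rebate, buyers effectively pay Pb = Ps − 65, where Ps is the price sellers receive.
On the curves, Pb = 1744/3 - (5/6)x and Ps = 11.5 + 0.25x; the wedge Ps − Pb = 65 gives 11.5 + 0.25x − (1744/3 - (5/6)x) = 65, so x' = 586.
Then Pb = 1744/3 − (5/6)·586 = 93 and Ps = 11.5 + 0.25·586 = 158.
The subsidy expands output by 586 − 526 = 60 past the efficient level; on those units the gap between marginal cost and willingness to pay runs from 0 up to 65.
DWL = ½ × 65 × 60 = 1950.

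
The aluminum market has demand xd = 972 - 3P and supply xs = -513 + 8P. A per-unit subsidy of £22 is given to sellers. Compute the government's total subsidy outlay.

Government cost = £13530

Pre-subsidy: 972 - 3P = -513 + 8P gives P* = 135, x* = 567.
With the subsidy, sellers receive Ps = Pb + 22 for each unit, where Pb is the price buyers pay.
Supply in terms of Pb becomes xs = -513 + 8(Pb + 22) = -337 + 8Pb. Setting this equal to demand: 972 - 3Pb = -337 + 8Pb, so Pb = 119.
Sellers receive Ps = 119 + 22 = 141; x' = 972 − 3·119 = 615.
Government outlay = subsidy × quantity = 22 × 615 = 13530.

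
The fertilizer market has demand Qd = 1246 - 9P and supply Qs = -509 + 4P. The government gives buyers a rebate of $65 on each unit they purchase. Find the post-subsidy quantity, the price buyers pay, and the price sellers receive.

Q' = 211; buyers pay $115; sellers receive $180

Pre-subsidy: 1246 - 9P = -509 + 4P gives P* = 135, Q* = 31.
With the rebate, buyers effectively pay Pb = Ps − 65, where Ps is the price sellers receive.
Demand in terms of Ps becomes Qd = 1246 − 9(Ps − 65) = 1831 - 9Ps. Setting this equal to supply: 1831 - 9Ps = -509 + 4Ps, so Ps = 180.
Buyers pay Pb = 180 − 65 = 115; Q' = -509 + 4·180 = 211.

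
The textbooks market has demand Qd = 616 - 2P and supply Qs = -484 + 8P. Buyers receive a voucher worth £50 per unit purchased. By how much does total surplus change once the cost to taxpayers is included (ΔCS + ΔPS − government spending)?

Pre-subsidy: 616 - 2P = -484 + 8P gives P* = 110, Q* = 396.
With the rebate, buyers effectively pay Pb = Ps − 50, where Ps is the price sellers receive.
Demand in terms of Ps becomes Qd = 616 − 2(Ps − 50) = 716 - 2Ps. Setting this equal to supply: 716 - 2Ps = -484 + 8Ps, so Ps = 120.
Buyers pay Pb = 120 − 50 = 70; Q' = -484 + 8·120 = 476.
ΔCS = ½(396 + 476)(110 − 70) = 17440; ΔPS = ½(396 + 476)(120 − 110) = 4360.
Government spending = 50 × 476 = 23800.
Net change = 17440 + 4360 − 23800 = -2000. The loss equals the DWL triangle ½·50·80.

Net change in total surplus = -£2000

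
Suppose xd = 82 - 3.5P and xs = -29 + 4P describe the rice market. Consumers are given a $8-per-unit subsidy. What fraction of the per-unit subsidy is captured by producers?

Producer share = 7/15

Pre-subsidy: 82 - 3.5P = -29 + 4P gives P* = 14.8, x* = 30.2.
With the rebate, buyers effectively pay Pb = Ps − 8, where Ps is the price sellers receive.
Demand in terms of Ps becomes xd = 82 − 3.5(Ps − 8) = 110 - 3.5Ps. Setting this equal to supply: 110 - 3.5Ps = -29 + 4Ps, so Ps = 278/15.
Buyers pay Pb = 278/15 − 8 = 158/15; x' = -29 + 4·(278/15) = 677/15.
Buyers' price falls by P* − Pb = 14.8 − 158/15 = 64/15; sellers' price rises by Ps − P* = 278/15 − 14.8 = 56/15.
So producers capture (56/15)/8 = 7/15 of each unit of subsidy.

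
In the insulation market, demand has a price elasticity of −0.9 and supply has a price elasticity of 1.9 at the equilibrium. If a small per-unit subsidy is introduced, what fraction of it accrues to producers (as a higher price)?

Producer share = 9/28

For a small subsidy around the equilibrium, the benefit split depends on the relative slopes, which at a point are proportional to the elasticities.
Buyer share = εs/(εs + |εd|) = 1.9/(1.9 + 0.9) = 19/28; seller share = |εd|/(εs + |εd|) = 9/28.
So producers capture 9/28 of the subsidy.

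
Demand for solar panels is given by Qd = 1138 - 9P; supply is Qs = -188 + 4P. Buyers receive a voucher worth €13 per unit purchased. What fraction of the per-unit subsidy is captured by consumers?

Pre-subsidy: 1138 - 9P = -188 + 4P gives P* = 102, Q* = 220.
With the rebate, buyers effectively pay Pb = Ps − 13, where Ps is the price sellers receive.
Demand in terms of Ps becomes Qd = 1138 − 9(Ps − 13) = 1255 - 9Ps. Setting this equal to supply: 1255 - 9Ps = -188 + 4Ps, so Ps = 111.
Buyers pay Pb = 111 − 13 = 98; Q' = -188 + 4·111 = 256.
Buyers' price falls by P* − Pb = 102 − 98 = 4; sellers' price rises by Ps − P* = 111 − 102 = 9.
So consumers capture 4/13 = 4/13 of each unit of subsidy.

Consumer share = 4/13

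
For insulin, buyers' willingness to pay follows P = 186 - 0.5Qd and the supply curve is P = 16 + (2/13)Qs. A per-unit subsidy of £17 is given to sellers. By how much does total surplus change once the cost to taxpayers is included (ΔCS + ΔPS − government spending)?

Net change in total surplus = -£221

Pre-subsidy: 186 - 0.5Q = 16 + (2/13)Q gives Q* = 260 and P* = 56.
With the subsidy, sellers receive Ps = Pb + 17 for each unit, where Pb is the price buyers pay.
On the curves, Pb = 186 - 0.5Q and Ps = 16 + (2/13)Q; the wedge Ps − Pb = 17 gives 16 + (2/13)Q − (186 - 0.5Q) = 17, so Q' = 286.
Then Pb = 186 − 0.5·286 = 43 and Ps = 16 + (2/13)·286 = 60.
ΔCS = ½(260 + 286)(56 − 43) = 3549; ΔPS = ½(260 + 286)(60 − 56) = 1092.
Government spending = 17 × 286 = 4862.
Net change = 3549 + 1092 − 4862 = -221. The loss equals the DWL triangle ½·17·26.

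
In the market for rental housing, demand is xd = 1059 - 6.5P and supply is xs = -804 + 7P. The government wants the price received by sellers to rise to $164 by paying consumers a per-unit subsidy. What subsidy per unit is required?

At a seller price of 164, quantity supplied is -804 + 7·164 = 344.
Buyers absorb 344 only when they pay Pb with 1059 − 6.5·Pb = 344, i.e. Pb = 110.
s = Ps − Pb = 164 − 110 = 54.

Required subsidy s = $54 per unit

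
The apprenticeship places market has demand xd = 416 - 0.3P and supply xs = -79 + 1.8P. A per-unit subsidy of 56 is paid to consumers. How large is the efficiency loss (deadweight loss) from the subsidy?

Deadweight loss = 403.2

Pre-subsidy: 416 - 0.3P = -79 + 1.8P gives P* = 1650/7, x* = 2417/7.
With the rebate, buyers effectively pay Pb = Ps − 56, where Ps is the price sellers receive.
Demand in terms of Ps becomes xd = 416 − 0.3(Ps − 56) = 432.8 - 0.3Ps. Setting this equal to supply: 432.8 - 0.3Ps = -79 + 1.8Ps, so Ps = 1706/7.
Buyers pay Pb = 1706/7 − 56 = 1314/7; x' = -79 + 1.8·(1706/7) = 12589/35.
The subsidy expands output by 12589/35 − 2417/7 = 14.4 past the efficient level; on those units the gap between marginal cost and willingness to pay runs from 0 up to 56.
DWL = ½ × 56 × 14.4 = 403.2.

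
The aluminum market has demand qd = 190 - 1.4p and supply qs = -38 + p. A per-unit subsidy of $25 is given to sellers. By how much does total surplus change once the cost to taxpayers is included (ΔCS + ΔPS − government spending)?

Net change in total surplus = -4375/24

Pre-subsidy: 190 - 1.4p = -38 + p gives p* = 95, q* = 57.
With the subsidy, sellers receive ps = pb + 25 for each unit, where pb is the price buyers pay.
Supply in terms of pb becomes qs = -38 + 1(pb + 25) = -13 + pb. Setting this equal to demand: 190 - 1.4pb = -13 + pb, so pb = 1015/12.
Sellers receive ps = 1015/12 + 25 = 1315/12; q' = 190 − 1.4·(1015/12) = 859/12.
ΔCS = ½(57 + 859/12)(95 − 1015/12) = 192875/288; ΔPS = ½(57 + 859/12)(1315/12 − 95) = 270025/288.
Government spending = 25 × 859/12 = 21475/12.
Net change = 192875/288 + 270025/288 − 21475/12 = -4375/24. The loss equals the DWL triangle ½·25·175/12.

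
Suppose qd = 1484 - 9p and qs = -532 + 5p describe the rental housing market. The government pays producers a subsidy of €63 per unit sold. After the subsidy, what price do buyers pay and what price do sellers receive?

Buyers pay €121.5; sellers receive €184.5

Pre-subsidy: 1484 - 9p = -532 + 5p gives p* = 144, q* = 188.
With the subsidy, sellers receive ps = pb + 63 for each unit, where pb is the price buyers pay.
Supply in terms of pb becomes qs = -532 + 5(pb + 63) = -217 + 5pb. Setting this equal to demand: 1484 - 9pb = -217 + 5pb, so pb = 121.5.
Sellers receive ps = 121.5 + 63 = 184.5; q' = 1484 − 9·121.5 = 390.5.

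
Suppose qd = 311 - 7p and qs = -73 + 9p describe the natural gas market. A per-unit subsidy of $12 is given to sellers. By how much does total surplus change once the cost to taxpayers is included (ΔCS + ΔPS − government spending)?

Net change in total surplus = -$283.5

Pre-subsidy: 311 - 7p = -73 + 9p gives p* = 24, q* = 143.
With the subsidy, sellers receive ps = pb + 12 for each unit, where pb is the price buyers pay.
Supply in terms of pb becomes qs = -73 + 9(pb + 12) = 35 + 9pb. Setting this equal to demand: 311 - 7pb = 35 + 9pb, so pb = 17.25.
Sellers receive ps = 17.25 + 12 = 29.25; q' = 311 − 7·17.25 = 190.25.
ΔCS = ½(143 + 190.25)(24 − 17.25) = 1124.71875; ΔPS = ½(143 + 190.25)(29.25 − 24) = 874.78125.
Government spending = 12 × 190.25 = 2283.
Net change = 1124.71875 + 874.78125 − 2283 = -283.5. The loss equals the DWL triangle ½·12·47.25.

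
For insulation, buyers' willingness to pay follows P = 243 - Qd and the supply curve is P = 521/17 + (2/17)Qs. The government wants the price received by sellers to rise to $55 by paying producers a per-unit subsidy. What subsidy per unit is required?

At a seller price of 55, quantity supplied is -260.5 + 8.5·55 = 207.
Buyers absorb 207 only when they pay Pb = 243 − 1·207 = 36.
s = Ps − Pb = 55 − 36 = 19.

Required subsidy s = $19 per unit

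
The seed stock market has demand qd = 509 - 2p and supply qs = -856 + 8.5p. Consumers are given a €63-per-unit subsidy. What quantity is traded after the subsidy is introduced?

q' = 351

Pre-subsidy: 509 - 2p = -856 + 8.5p gives p* = 130, q* = 249.
With the rebate, buyers effectively pay pb = ps − 63, where ps is the price sellers receive.
Demand in terms of ps becomes qd = 509 − 2(ps − 63) = 635 - 2ps. Setting this equal to supply: 635 - 2ps = -856 + 8.5ps, so ps = 142.
Buyers pay pb = 142 − 63 = 79; q' = -856 + 8.5·142 = 351.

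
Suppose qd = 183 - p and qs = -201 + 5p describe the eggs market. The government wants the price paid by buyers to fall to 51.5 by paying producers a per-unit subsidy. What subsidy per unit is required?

Required subsidy s = 15 per unit

At a buyer price of 51.5, quantity demanded is 183 − 1·51.5 = 131.5.
Sellers supply 131.5 only when they receive ps with -201 + 5·ps = 131.5, i.e. ps = 66.5.
s = ps − pb = 66.5 − 51.5 = 15.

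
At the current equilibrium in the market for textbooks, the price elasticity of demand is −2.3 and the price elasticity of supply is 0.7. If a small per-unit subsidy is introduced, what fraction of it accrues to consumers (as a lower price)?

For a small subsidy around the equilibrium, the benefit split depends on the relative slopes, which at a point are proportional to the elasticities.
Buyer share = εs/(εs + |εd|) = 0.7/(0.7 + 2.3) = 7/30; seller share = |εd|/(εs + |εd|) = 23/30.

Consumer share = 7/30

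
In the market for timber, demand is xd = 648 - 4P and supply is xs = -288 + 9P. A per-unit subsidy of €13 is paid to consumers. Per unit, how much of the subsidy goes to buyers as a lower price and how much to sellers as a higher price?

Buyers gain €9 per unit; sellers gain €4 per unit

Pre-subsidy: 648 - 4P = -288 + 9P gives P* = 72, x* = 360.
With the rebate, buyers effectively pay Pb = Ps − 13, where Ps is the price sellers receive.
Demand in terms of Ps becomes xd = 648 − 4(Ps − 13) = 700 - 4Ps. Setting this equal to supply: 700 - 4Ps = -288 + 9Ps, so Ps = 76.
Buyers pay Pb = 76 − 13 = 63; x' = -288 + 9·76 = 396.
Buyers' price falls by P* − Pb = 72 − 63 = 9; sellers' price rises by Ps − P* = 76 − 72 = 4.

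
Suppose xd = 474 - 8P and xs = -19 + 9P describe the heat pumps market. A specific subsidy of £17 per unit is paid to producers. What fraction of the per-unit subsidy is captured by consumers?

Pre-subsidy: 474 - 8P = -19 + 9P gives P* = 29, x* = 242.
With the subsidy, sellers receive Ps = Pb + 17 for each unit, where Pb is the price buyers pay.
Supply in terms of Pb becomes xs = -19 + 9(Pb + 17) = 134 + 9Pb. Setting this equal to demand: 474 - 8Pb = 134 + 9Pb, so Pb = 20.
Sellers receive Ps = 20 + 17 = 37; x' = 474 − 8·20 = 314.
Buyers' price falls by P* − Pb = 29 − 20 = 9; sellers' price rises by Ps − P* = 37 − 29 = 8.
So consumers capture 9/17 = 9/17 of each unit of subsidy.

Consumer share = 9/17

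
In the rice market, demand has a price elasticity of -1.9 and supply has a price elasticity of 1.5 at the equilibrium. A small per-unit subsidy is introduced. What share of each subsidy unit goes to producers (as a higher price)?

For a small subsidy around the equilibrium, the benefit split depends on the relative slopes, which at a point are proportional to the elasticities.
Buyer share = εs/(εs + |εd|) = 1.5/(1.5 + 1.9) = 15/34; seller share = |εd|/(εs + |εd|) = 19/34.
So producers capture 19/34 of the subsidy.

Producer share = 19/34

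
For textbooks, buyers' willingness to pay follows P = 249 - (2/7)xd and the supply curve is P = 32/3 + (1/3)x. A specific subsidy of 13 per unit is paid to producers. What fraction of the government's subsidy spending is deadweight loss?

Pre-subsidy: 249 - (2/7)x = 32/3 + (1/3)x gives x* = 385 and P* = 139.
With the subsidy, sellers receive Ps = Pb + 13 for each unit, where Pb is the price buyers pay.
On the curves, Pb = 249 - (2/7)x and Ps = 32/3 + (1/3)x; the wedge Ps − Pb = 13 gives 32/3 + (1/3)x − (249 - (2/7)x) = 13, so x' = 406.
Then Pb = 249 − (2/7)·406 = 133 and Ps = 32/3 + (1/3)·406 = 146.
ΔCS = ½(385 + 406)(139 − 133) = 2373; ΔPS = ½(385 + 406)(146 − 139) = 2768.5.
Government spending = 13 × 406 = 5278.
DWL = ½ × 13 × (406 − 385) = 136.5; fraction = 136.5 / 5278 = 3/116.

DWL / government spending = 3/116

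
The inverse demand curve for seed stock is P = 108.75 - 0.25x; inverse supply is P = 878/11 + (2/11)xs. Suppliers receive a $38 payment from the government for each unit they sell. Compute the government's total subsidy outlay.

Government cost = $5890

Pre-subsidy: 108.75 - 0.25x = 878/11 + (2/11)x gives x* = 67 and P* = 92.
With the subsidy, sellers receive Ps = Pb + 38 for each unit, where Pb is the price buyers pay.
On the curves, Pb = 108.75 - 0.25x and Ps = 878/11 + (2/11)x; the wedge Ps − Pb = 38 gives 878/11 + (2/11)x − (108.75 - 0.25x) = 38, so x' = 155.
Then Pb = 108.75 − 0.25·155 = 70 and Ps = 878/11 + (2/11)·155 = 108.
Government outlay = subsidy × quantity = 38 × 155 = 5890.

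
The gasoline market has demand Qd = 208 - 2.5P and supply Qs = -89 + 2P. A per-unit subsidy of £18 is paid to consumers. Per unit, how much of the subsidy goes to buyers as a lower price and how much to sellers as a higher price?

Pre-subsidy: 208 - 2.5P = -89 + 2P gives P* = 66, Q* = 43.
With the rebate, buyers effectively pay Pb = Ps − 18, where Ps is the price sellers receive.
Demand in terms of Ps becomes Qd = 208 − 2.5(Ps − 18) = 253 - 2.5Ps. Setting this equal to supply: 253 - 2.5Ps = -89 + 2Ps, so Ps = 76.
Buyers pay Pb = 76 − 18 = 58; Q' = -89 + 2·76 = 63.
Buyers' price falls by P* − Pb = 66 − 58 = 8; sellers' price rises by Ps − P* = 76 − 66 = 10.

Buyers gain £8 per unit; sellers gain £10 per unit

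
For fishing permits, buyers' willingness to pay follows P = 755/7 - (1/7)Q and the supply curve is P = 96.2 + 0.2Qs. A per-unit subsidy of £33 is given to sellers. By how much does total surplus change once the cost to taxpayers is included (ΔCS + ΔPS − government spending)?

Pre-subsidy: 755/7 - (1/7)Q = 96.2 + 0.2Q gives Q* = 34 and P* = 103.
With the subsidy, sellers receive Ps = Pb + 33 for each unit, where Pb is the price buyers pay.
On the curves, Pb = 755/7 - (1/7)Q and Ps = 96.2 + 0.2Q; the wedge Ps − Pb = 33 gives 96.2 + 0.2Q − (755/7 - (1/7)Q) = 33, so Q' = 130.25.
Then Pb = 755/7 − (1/7)·130.25 = 89.25 and Ps = 96.2 + 0.2·130.25 = 122.25.
ΔCS = ½(34 + 130.25)(103 − 89.25) = 1129.21875; ΔPS = ½(34 + 130.25)(122.25 − 103) = 1580.90625.
Government spending = 33 × 130.25 = 4298.25.
Net change = 1129.21875 + 1580.90625 − 4298.25 = -1588.125. The loss equals the DWL triangle ½·33·96.25.

Net change in total surplus = -£1588.125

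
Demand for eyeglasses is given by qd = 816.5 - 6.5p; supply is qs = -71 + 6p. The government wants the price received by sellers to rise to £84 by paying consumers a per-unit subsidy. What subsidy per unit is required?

At a seller price of 84, quantity supplied is -71 + 6·84 = 433.
Buyers absorb 433 only when they pay pb with 816.5 − 6.5·pb = 433, i.e. pb = 59.
s = ps − pb = 84 − 59 = 25.

Required subsidy s = £25 per unit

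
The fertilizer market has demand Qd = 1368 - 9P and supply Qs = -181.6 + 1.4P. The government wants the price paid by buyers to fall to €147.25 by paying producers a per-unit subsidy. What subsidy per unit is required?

At a buyer price of 147.25, quantity demanded is 1368 − 9·147.25 = 42.75.
Sellers supply 42.75 only when they receive Ps with -181.6 + 1.4·Ps = 42.75, i.e. Ps = 160.25.
s = Ps − Pb = 160.25 − 147.25 = 13.

Required subsidy s = €13 per unit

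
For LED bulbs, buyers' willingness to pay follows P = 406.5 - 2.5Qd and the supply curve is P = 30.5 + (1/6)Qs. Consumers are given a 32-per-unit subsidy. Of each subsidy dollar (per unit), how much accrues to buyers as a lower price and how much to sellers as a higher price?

Buyers gain 30 per unit; sellers gain 2 per unit

Pre-subsidy: 406.5 - 2.5Q = 30.5 + (1/6)Q gives Q* = 141 and P* = 54.
With the rebate, buyers effectively pay Pb = Ps − 32, where Ps is the price sellers receive.
On the curves, Pb = 406.5 - 2.5Q and Ps = 30.5 + (1/6)Q; the wedge Ps − Pb = 32 gives 30.5 + (1/6)Q − (406.5 - 2.5Q) = 32, so Q' = 153.
Then Pb = 406.5 − 2.5·153 = 24 and Ps = 30.5 + (1/6)·153 = 56.
Buyers' price falls by P* − Pb = 54 − 24 = 30; sellers' price rises by Ps − P* = 56 − 54 = 2.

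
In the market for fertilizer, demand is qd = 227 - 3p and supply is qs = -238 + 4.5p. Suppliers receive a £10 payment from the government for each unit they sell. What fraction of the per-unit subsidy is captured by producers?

Producer share = 0.4

Pre-subsidy: 227 - 3p = -238 + 4.5p gives p* = 62, q* = 41.
With the subsidy, sellers receive ps = pb + 10 for each unit, where pb is the price buyers pay.
Supply in terms of pb becomes qs = -238 + 4.5(pb + 10) = -193 + 4.5pb. Setting this equal to demand: 227 - 3pb = -193 + 4.5pb, so pb = 56.
Sellers receive ps = 56 + 10 = 66; q' = 227 − 3·56 = 59.
Buyers' price falls by p* − pb = 62 − 56 = 6; sellers' price rises by ps − p* = 66 − 62 = 4.
So producers capture 4/10 = 0.4 of each unit of subsidy.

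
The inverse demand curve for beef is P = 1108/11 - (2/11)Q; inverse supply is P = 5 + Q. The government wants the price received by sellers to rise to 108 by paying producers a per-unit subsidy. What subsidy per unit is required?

At a seller price of 108, quantity supplied is -5 + 1·108 = 103.
Buyers absorb 103 only when they pay Pb = 1108/11 − (2/11)·103 = 82.
s = Ps − Pb = 108 − 82 = 26.

Required subsidy s = 26 per unit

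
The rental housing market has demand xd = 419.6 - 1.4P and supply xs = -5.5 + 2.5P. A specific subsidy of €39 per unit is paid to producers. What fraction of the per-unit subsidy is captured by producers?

Producer share = 14/39

Pre-subsidy: 419.6 - 1.4P = -5.5 + 2.5P gives P* = 109, x* = 267.
With the subsidy, sellers receive Ps = Pb + 39 for each unit, where Pb is the price buyers pay.
Supply in terms of Pb becomes xs = -5.5 + 2.5(Pb + 39) = 92 + 2.5Pb. Setting this equal to demand: 419.6 - 1.4Pb = 92 + 2.5Pb, so Pb = 84.
Sellers receive Ps = 84 + 39 = 123; x' = 419.6 − 1.4·84 = 302.
Buyers' price falls by P* − Pb = 109 − 84 = 25; sellers' price rises by Ps − P* = 123 − 109 = 14.
So producers capture 14/39 = 14/39 of each unit of subsidy.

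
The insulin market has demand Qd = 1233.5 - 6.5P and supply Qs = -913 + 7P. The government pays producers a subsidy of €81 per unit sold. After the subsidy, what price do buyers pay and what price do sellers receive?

Buyers pay €117; sellers receive €198

Pre-subsidy: 1233.5 - 6.5P = -913 + 7P gives P* = 159, Q* = 200.
With the subsidy, sellers receive Ps = Pb + 81 for each unit, where Pb is the price buyers pay.
Supply in terms of Pb becomes Qs = -913 + 7(Pb + 81) = -346 + 7Pb. Setting this equal to demand: 1233.5 - 6.5Pb = -346 + 7Pb, so Pb = 117.
Sellers receive Ps = 117 + 81 = 198; Q' = 1233.5 − 6.5·117 = 473.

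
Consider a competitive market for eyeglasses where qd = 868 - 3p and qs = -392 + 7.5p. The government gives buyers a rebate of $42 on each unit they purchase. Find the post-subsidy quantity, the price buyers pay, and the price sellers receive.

q' = 598; buyers pay $90; sellers receive $132

Pre-subsidy: 868 - 3p = -392 + 7.5p gives p* = 120, q* = 508.
With the rebate, buyers effectively pay pb = ps − 42, where ps is the price sellers receive.
Demand in terms of ps becomes qd = 868 − 3(ps − 42) = 994 - 3ps. Setting this equal to supply: 994 - 3ps = -392 + 7.5ps, so ps = 132.
Buyers pay pb = 132 − 42 = 90; q' = -392 + 7.5·132 = 598.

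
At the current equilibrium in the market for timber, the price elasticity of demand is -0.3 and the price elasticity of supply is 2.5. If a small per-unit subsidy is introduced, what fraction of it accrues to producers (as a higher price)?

Producer share = 3/28

For a small subsidy around the equilibrium, the benefit split depends on the relative slopes, which at a point are proportional to the elasticities.
Buyer share = εs/(εs + |εd|) = 2.5/(2.5 + 0.3) = 25/28; seller share = |εd|/(εs + |εd|) = 3/28.
So producers capture 3/28 of the subsidy.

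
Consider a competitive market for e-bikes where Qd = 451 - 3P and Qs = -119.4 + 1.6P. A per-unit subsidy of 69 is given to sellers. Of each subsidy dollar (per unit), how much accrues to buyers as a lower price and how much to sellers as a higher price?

Pre-subsidy: 451 - 3P = -119.4 + 1.6P gives P* = 124, Q* = 79.
With the subsidy, sellers receive Ps = Pb + 69 for each unit, where Pb is the price buyers pay.
Supply in terms of Pb becomes Qs = -119.4 + 1.6(Pb + 69) = -9 + 1.6Pb. Setting this equal to demand: 451 - 3Pb = -9 + 1.6Pb, so Pb = 100.
Sellers receive Ps = 100 + 69 = 169; Q' = 451 − 3·100 = 151.
Buyers' price falls by P* − Pb = 124 − 100 = 24; sellers' price rises by Ps − P* = 169 − 124 = 45.

Buyers gain 24 per unit; sellers gain 45 per unit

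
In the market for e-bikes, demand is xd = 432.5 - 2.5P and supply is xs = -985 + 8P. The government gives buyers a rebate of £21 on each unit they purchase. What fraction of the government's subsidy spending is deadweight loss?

Pre-subsidy: 432.5 - 2.5P = -985 + 8P gives P* = 135, x* = 95.
With the rebate, buyers effectively pay Pb = Ps − 21, where Ps is the price sellers receive.
Demand in terms of Ps becomes xd = 432.5 − 2.5(Ps − 21) = 485 - 2.5Ps. Setting this equal to supply: 485 - 2.5Ps = -985 + 8Ps, so Ps = 140.
Buyers pay Pb = 140 − 21 = 119; x' = -985 + 8·140 = 135.
ΔCS = ½(95 + 135)(135 − 119) = 1840; ΔPS = ½(95 + 135)(140 − 135) = 575.
Government spending = 21 × 135 = 2835.
DWL = ½ × 21 × (135 − 95) = 420; fraction = 420 / 2835 = 4/27.

DWL / government spending = 4/27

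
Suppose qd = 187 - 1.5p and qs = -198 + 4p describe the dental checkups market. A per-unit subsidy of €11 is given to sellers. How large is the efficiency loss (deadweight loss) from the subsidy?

Pre-subsidy: 187 - 1.5p = -198 + 4p gives p* = 70, q* = 82.
With the subsidy, sellers receive ps = pb + 11 for each unit, where pb is the price buyers pay.
Supply in terms of pb becomes qs = -198 + 4(pb + 11) = -154 + 4pb. Setting this equal to demand: 187 - 1.5pb = -154 + 4pb, so pb = 62.
Sellers receive ps = 62 + 11 = 73; q' = 187 − 1.5·62 = 94.
The subsidy expands output by 94 − 82 = 12 past the efficient level; on those units the gap between marginal cost and willingness to pay runs from 0 up to 11.
DWL = ½ × 11 × 12 = 66.

Deadweight loss = €66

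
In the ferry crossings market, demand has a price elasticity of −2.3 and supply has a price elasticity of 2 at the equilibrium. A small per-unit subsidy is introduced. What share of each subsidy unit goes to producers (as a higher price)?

For a small subsidy around the equilibrium, the benefit split depends on the relative slopes, which at a point are proportional to the elasticities.
Buyer share = εs/(εs + |εd|) = 2/(2 + 2.3) = 20/43; seller share = |εd|/(εs + |εd|) = 23/43.
So producers capture 23/43 of the subsidy.

Producer share = 23/43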